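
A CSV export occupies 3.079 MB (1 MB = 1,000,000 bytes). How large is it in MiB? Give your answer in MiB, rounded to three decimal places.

2.936 MiB

3.079 MB × 1,000,000 bytes/MB = 3,079,000 bytes
1 MiB = 1,048,576 bytes
3,079,000 / 1,048,576 = 2.936 MiB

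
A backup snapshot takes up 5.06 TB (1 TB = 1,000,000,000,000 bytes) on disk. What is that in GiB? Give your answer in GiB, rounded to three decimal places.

5.06 TB = 5.06 × 10^12 bytes = 5,060,000,000,000 bytes
1 GiB = 1,073,741,824 bytes
5,060,000,000,000 / 1,073,741,824 = 4,712.492 GiB

4,712.492 GiB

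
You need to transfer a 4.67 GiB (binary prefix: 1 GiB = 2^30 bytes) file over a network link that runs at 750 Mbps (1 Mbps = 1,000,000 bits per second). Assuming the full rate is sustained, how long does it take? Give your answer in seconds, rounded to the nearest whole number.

53 seconds

4.67 GiB = 5,014,374,318.08 bytes = 40,114,994,544.64 bits
750 Mbps = 750,000,000 bits/s
time = 40,114,994,544.64 / 750,000,000 = 53 s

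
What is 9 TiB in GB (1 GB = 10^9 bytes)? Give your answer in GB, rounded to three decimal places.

9 TiB = 9 × 2^40 bytes = 9,895,604,649,984 bytes
1 GB = 1,000,000,000 bytes
9,895,604,649,984 / 1,000,000,000 = 9,895.605 GB

9,895.605 GB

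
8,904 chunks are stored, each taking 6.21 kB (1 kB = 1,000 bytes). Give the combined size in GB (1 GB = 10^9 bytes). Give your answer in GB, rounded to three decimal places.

Total = 8,904 × 6.21 kB = 55293.84 kB
= 55293.84 × 1,000 bytes = 55,293,840 bytes
1 GB = 1,000,000,000 bytes
55,293,840 / 1,000,000,000 = 0.055 GB

0.055 GB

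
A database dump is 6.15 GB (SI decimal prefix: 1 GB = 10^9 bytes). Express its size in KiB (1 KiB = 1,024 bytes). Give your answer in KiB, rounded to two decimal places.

6.15 GB = 6.15 × 10^9 bytes = 6,150,000,000 bytes
1 KiB = 2^10 bytes = 1,024 bytes
6,150,000,000 / 1,024 = 6,005,859.38 KiB

6,005,859.38 KiB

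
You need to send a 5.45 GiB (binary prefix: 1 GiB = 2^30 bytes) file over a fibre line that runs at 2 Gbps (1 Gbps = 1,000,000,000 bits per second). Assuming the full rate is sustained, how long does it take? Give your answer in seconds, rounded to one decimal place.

5.45 GiB = 5,851,892,940.8 bytes = 46,815,143,526.4 bits
2 Gbps = 2,000,000,000 bits/s
time = 46,815,143,526.4 / 2,000,000,000 = 23.4 s

23.4 seconds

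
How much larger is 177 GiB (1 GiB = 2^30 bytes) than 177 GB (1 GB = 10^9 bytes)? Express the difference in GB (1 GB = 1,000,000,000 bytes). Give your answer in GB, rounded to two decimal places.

177 GiB = 177 × 1,073,741,824 = 190,052,302,848 bytes
177 GB = 177 × 1,000,000,000 = 177,000,000,000 bytes
difference = 13,052,302,848 bytes
13,052,302,848 / 1,000,000,000 = 13.05 GB

13.05 GB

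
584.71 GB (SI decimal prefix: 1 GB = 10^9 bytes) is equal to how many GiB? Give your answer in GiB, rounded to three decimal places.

544.554 GiB

584.71 GB × 1,000,000,000 bytes/GB = 584,710,000,000 bytes
1 GiB = 1,073,741,824 bytes
584,710,000,000 / 1,073,741,824 = 544.554 GiB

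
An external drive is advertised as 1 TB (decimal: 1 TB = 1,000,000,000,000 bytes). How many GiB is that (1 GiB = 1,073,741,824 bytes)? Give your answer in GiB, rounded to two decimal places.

1 TB = 1 × 10^12 bytes = 1,000,000,000,000 bytes
1 GiB = 1,073,741,824 bytes
1,000,000,000,000 / 1,073,741,824 = 931.32 GiB

931.32 GiB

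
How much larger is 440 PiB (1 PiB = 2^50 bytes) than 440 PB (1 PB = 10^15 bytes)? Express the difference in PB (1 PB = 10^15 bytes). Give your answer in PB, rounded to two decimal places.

55.40 PB

440 PiB = 440 × 1,125,899,906,842,624 = 495,395,959,010,754,560 bytes
440 PB = 440 × 1,000,000,000,000,000 = 440,000,000,000,000,000 bytes
difference = 55,395,959,010,754,560 bytes
55,395,959,010,754,560 / 1,000,000,000,000,000 = 55.40 PB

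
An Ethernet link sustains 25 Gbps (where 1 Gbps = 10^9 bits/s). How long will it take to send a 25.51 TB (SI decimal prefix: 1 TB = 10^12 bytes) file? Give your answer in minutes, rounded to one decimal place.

136.1 minutes

25.51 TB = 25,510,000,000,000 bytes = 204,080,000,000,000 bits
25 Gbps = 25,000,000,000 bits/s
time = 204,080,000,000,000 / 25,000,000,000 = 8,163.20 s
8,163.20 s / 60 = 136.1 minutes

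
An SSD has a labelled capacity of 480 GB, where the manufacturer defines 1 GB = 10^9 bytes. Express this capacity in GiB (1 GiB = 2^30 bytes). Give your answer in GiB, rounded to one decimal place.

480 GB = 480 × 10^9 bytes = 480,000,000,000 bytes
1 GiB = 2^30 bytes = 1,073,741,824 bytes
480,000,000,000 / 1,073,741,824 = 447.0 GiB

447.0 GiB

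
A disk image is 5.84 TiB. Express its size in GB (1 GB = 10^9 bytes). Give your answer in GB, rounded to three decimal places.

5.84 TiB × 1,099,511,627,776 bytes/TiB = 6,421,147,906,211.84 bytes
1 GB = 10^9 bytes = 1,000,000,000 bytes
6,421,147,906,211.84 / 1,000,000,000 = 6,421.148 GB

6,421.148 GB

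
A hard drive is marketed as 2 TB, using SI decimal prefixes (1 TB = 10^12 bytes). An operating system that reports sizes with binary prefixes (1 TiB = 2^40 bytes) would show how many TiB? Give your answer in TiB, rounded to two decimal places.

1.82 TiB

2 TB × 1,000,000,000,000 bytes/TB = 2,000,000,000,000 bytes
1 TiB = 1,099,511,627,776 bytes
2,000,000,000,000 / 1,099,511,627,776 = 1.82 TiB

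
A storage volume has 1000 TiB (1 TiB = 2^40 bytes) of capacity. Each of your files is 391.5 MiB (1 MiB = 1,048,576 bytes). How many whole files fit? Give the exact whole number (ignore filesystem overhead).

Capacity: 1000 TiB = 1,099,511,627,776,000 bytes
Per item: 391.5 MiB = 410,517,504 bytes
⌊1,099,511,627,776,000 / 410,517,504⌋ = 2,678,355

2,678,355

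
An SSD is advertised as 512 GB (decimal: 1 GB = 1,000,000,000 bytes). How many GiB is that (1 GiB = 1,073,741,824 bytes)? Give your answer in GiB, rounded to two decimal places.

512 GB = 512 × 10^9 bytes = 512,000,000,000 bytes
1 GiB = 2^30 bytes = 1,073,741,824 bytes
512,000,000,000 / 1,073,741,824 = 476.84 GiB

476.84 GiB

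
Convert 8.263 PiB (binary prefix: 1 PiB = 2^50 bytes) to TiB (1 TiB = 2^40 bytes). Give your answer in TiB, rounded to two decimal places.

8.263 PiB × 1,125,899,906,842,624 bytes/PiB = 9,303,310,930,240,602.112 bytes
1 TiB = 2^40 bytes = 1,099,511,627,776 bytes
9,303,310,930,240,602.112 / 1,099,511,627,776 = 8,461.31 TiB

8,461.31 TiB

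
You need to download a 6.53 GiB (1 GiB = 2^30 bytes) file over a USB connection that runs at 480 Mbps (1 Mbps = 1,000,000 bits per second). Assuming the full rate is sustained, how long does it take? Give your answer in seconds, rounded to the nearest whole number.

6.53 GiB = 7,011,534,110.72 bytes = 56,092,272,885.76 bits
480 Mbps = 480,000,000 bits/s
time = 56,092,272,885.76 / 480,000,000 = 117 s

117 seconds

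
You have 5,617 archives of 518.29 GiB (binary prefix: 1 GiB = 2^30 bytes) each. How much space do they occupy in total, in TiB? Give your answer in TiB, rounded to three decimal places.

2,843.003 TiB

Total = 5,617 × 518.29 GiB = 2911234.93 GiB
= 2911234.93 × 1,073,741,824 bytes = 3,125,914,703,830,712.32 bytes
1 TiB = 1,099,511,627,776 bytes
3,125,914,703,830,712.32 / 1,099,511,627,776 = 2,843.003 TiB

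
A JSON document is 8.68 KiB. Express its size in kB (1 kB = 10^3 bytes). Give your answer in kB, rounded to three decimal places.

8.888 kB

8.68 KiB = 8.68 × 2^10 bytes = 8,888.32 bytes
1 kB = 10^3 bytes = 1,000 bytes
8,888.32 / 1,000 = 8.888 kB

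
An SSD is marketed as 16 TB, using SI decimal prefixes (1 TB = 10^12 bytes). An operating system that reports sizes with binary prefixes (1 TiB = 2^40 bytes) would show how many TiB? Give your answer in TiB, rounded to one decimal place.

16 TB = 16 × 10^12 bytes = 16,000,000,000,000 bytes
1 TiB = 2^40 bytes = 1,099,511,627,776 bytes
16,000,000,000,000 / 1,099,511,627,776 = 14.6 TiB

14.6 TiB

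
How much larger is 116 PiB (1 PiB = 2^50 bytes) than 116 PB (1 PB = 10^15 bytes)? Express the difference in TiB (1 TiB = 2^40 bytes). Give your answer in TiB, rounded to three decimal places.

13,282.615 TiB

116 PiB = 116 × 1,125,899,906,842,624 = 130,604,389,193,744,384 bytes
116 PB = 116 × 1,000,000,000,000,000 = 116,000,000,000,000,000 bytes
difference = 14,604,389,193,744,384 bytes
14,604,389,193,744,384 / 1,099,511,627,776 = 13,282.615 TiB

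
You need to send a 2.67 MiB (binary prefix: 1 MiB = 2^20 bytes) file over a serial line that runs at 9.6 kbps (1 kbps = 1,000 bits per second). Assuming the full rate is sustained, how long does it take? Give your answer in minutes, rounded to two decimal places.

38.88 minutes

2.67 MiB = 2,799,697.92 bytes = 22,397,583.36 bits
9.6 kbps = 9,600 bits/s
time = 22,397,583.36 / 9,600 = 2,333.082 s
2,333.082 s / 60 = 38.88 minutes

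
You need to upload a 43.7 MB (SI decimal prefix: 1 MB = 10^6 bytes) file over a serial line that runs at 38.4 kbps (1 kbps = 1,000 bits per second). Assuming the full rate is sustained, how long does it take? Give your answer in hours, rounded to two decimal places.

2.53 hours

43.7 MB = 43,700,000 bytes = 349,600,000 bits
38.4 kbps = 38,400 bits/s
time = 349,600,000 / 38,400 = 9,104.1667 s
9,104.1667 s / 3600 = 2.53 hours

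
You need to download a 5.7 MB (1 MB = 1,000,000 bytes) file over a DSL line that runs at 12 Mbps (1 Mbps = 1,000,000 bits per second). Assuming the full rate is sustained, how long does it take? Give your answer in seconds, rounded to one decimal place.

3.8 seconds

5.7 MB = 5,700,000 bytes = 45,600,000 bits
12 Mbps = 12,000,000 bits/s
time = 45,600,000 / 12,000,000 = 3.8 s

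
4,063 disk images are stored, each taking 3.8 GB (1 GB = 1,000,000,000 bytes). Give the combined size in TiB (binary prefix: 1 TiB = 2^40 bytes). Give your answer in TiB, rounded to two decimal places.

14.04 TiB

Total = 4,063 × 3.8 GB = 15439.4 GB
= 15439.4 × 1,000,000,000 bytes = 15,439,400,000,000 bytes
1 TiB = 1,099,511,627,776 bytes
15,439,400,000,000 / 1,099,511,627,776 = 14.04 TiB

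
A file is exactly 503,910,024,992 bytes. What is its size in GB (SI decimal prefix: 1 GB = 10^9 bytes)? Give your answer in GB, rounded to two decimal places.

503,910,024,992 bytes given.
1 GB = 1,000,000,000 bytes
503,910,024,992 / 1,000,000,000 = 503.91 GB

503.91 GB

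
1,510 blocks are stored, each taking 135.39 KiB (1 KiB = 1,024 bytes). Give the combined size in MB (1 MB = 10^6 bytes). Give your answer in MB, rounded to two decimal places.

Total = 1,510 × 135.39 KiB = 204438.9 KiB
= 204438.9 × 1,024 bytes = 209,345,433.6 bytes
1 MB = 1,000,000 bytes
209,345,433.6 / 1,000,000 = 209.35 MB

209.35 MB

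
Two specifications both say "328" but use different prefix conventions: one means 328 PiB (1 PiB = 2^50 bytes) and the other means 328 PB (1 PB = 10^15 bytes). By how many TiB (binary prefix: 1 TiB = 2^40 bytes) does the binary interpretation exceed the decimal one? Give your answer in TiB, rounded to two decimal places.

37,557.74 TiB

328 PiB = 328 × 1,125,899,906,842,624 = 369,295,169,444,380,672 bytes
328 PB = 328 × 1,000,000,000,000,000 = 328,000,000,000,000,000 bytes
difference = 41,295,169,444,380,672 bytes
41,295,169,444,380,672 / 1,099,511,627,776 = 37,557.74 TiB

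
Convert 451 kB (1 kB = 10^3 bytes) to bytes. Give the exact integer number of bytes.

451 × 1,000 = 451,000 bytes

451,000 bytes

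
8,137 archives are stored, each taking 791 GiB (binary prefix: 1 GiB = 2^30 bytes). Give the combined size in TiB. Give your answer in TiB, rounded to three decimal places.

6,285.515 TiB

Total = 8,137 × 791 GiB = 6,436,367 GiB
= 6,436,367 × 1,073,741,824 bytes = 6,910,996,442,513,408 bytes
1 TiB = 1,099,511,627,776 bytes
6,910,996,442,513,408 / 1,099,511,627,776 = 6,285.515 TiB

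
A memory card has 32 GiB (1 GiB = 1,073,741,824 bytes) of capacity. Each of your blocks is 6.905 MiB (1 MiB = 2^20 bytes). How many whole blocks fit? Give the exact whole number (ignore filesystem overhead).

4,745

Capacity: 32 GiB = 34,359,738,368 bytes
Per item: 6.905 MiB = 7,240,417.28 bytes
⌊34,359,738,368 / 7,240,417.28⌋ = 4,745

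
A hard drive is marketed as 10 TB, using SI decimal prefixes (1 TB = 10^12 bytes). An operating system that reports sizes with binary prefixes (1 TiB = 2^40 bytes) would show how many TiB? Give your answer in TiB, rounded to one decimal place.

9.1 TiB

10 TB = 10 × 10^12 bytes = 10,000,000,000,000 bytes
1 TiB = 2^40 bytes = 1,099,511,627,776 bytes
10,000,000,000,000 / 1,099,511,627,776 = 9.1 TiB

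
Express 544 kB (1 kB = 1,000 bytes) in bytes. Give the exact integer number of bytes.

544 × 1,000 = 544,000 bytes  (1 kB = 10^3 bytes)

544,000 bytes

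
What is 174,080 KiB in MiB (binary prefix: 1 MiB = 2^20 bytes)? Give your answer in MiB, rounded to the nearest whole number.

170 MiB

174,080 KiB × 1,024 bytes/KiB = 178,257,920 bytes
1 MiB = 1,048,576 bytes
178,257,920 / 1,048,576 = 170 MiB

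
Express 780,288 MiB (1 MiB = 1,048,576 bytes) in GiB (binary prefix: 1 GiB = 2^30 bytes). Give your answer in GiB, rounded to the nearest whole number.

780,288 MiB = 780,288 × 2^20 bytes = 818,191,269,888 bytes
1 GiB = 2^30 bytes = 1,073,741,824 bytes
818,191,269,888 / 1,073,741,824 = 762 GiB

762 GiB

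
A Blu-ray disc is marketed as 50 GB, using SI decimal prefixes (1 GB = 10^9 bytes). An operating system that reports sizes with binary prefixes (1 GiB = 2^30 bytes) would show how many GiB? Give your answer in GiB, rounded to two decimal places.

46.57 GiB

50 GB × 1,000,000,000 bytes/GB = 50,000,000,000 bytes
1 GiB = 1,073,741,824 bytes
50,000,000,000 / 1,073,741,824 = 46.57 GiB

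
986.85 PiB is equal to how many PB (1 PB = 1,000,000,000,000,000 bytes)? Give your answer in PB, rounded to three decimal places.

1,111.094 PB

986.85 PiB = 986.85 × 2^50 bytes = 1,111,094,323,067,643,494.4 bytes
1 PB = 1,000,000,000,000,000 bytes
1,111,094,323,067,643,494.4 / 1,000,000,000,000,000 = 1,111.094 PB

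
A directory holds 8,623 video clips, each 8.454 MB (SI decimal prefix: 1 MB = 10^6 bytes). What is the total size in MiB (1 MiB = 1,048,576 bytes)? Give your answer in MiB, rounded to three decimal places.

Total = 8,623 × 8.454 MB = 72898.842 MB
= 72898.842 × 1,000,000 bytes = 72,898,842,000 bytes
1 MiB = 1,048,576 bytes
72,898,842,000 / 1,048,576 = 69,521.753 MiB

69,521.753 MiB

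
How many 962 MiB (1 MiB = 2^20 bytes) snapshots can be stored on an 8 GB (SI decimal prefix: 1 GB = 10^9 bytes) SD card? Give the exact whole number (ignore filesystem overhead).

7

Capacity: 8 GB = 8,000,000,000 bytes
Per item: 962 MiB = 1,008,730,112 bytes
⌊8,000,000,000 / 1,008,730,112⌋ = 7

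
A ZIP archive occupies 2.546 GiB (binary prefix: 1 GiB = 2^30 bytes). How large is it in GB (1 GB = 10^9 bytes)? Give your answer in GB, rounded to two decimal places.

2.73 GB

2.546 GiB × 1,073,741,824 bytes/GiB = 2,733,746,683.904 bytes
1 GB = 1,000,000,000 bytes
2,733,746,683.904 / 1,000,000,000 = 2.73 GB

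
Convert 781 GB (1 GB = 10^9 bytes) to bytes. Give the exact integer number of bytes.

781,000,000,000 bytes

781 × 1,000,000,000 = 781,000,000,000 bytes  (1 GB = 10^9 bytes)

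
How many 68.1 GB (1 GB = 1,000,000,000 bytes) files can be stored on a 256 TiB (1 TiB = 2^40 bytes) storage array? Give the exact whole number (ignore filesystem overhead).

Capacity: 256 TiB = 281,474,976,710,656 bytes
Per item: 68.1 GB = 68,100,000,000 bytes
⌊281,474,976,710,656 / 68,100,000,000⌋ = 4,133

4,133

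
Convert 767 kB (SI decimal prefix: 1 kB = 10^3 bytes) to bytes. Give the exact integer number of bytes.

767,000 bytes

767 × 1,000 = 767,000 bytes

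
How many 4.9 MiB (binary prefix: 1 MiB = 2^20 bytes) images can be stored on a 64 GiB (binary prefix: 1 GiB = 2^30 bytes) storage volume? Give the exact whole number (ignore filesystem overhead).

Capacity: 64 GiB = 68,719,476,736 bytes
Per item: 4.9 MiB = 5,138,022.4 bytes
⌊68,719,476,736 / 5,138,022.4⌋ = 13,374

13,374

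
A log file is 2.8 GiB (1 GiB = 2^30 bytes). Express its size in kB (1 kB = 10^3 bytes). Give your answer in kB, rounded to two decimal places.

3,006,477.11 kB

2.8 GiB × 1,073,741,824 bytes/GiB = 3,006,477,107.2 bytes
1 kB = 1,000 bytes
3,006,477,107.2 / 1,000 = 3,006,477.11 kB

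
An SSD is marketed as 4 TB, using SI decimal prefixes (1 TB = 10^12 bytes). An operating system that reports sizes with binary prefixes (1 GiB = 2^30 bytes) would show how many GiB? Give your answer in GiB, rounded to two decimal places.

3,725.29 GiB

4 TB = 4 × 10^12 bytes = 4,000,000,000,000 bytes
1 GiB = 1,073,741,824 bytes
4,000,000,000,000 / 1,073,741,824 = 3,725.29 GiB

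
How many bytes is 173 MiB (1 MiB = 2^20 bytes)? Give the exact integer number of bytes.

181,403,648 bytes

173 × 1,048,576 = 181,403,648 bytes  (1 MiB = 2^20 bytes)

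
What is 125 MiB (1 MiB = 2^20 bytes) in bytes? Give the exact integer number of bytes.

125 × 1,048,576 = 131,072,000 bytes  (1 MiB = 2^20 bytes)

131,072,000 bytes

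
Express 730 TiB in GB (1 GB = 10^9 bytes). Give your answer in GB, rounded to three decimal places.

802,643.488 GB

730 TiB × 1,099,511,627,776 bytes/TiB = 802,643,488,276,480 bytes
1 GB = 10^9 bytes = 1,000,000,000 bytes
802,643,488,276,480 / 1,000,000,000 = 802,643.488 GB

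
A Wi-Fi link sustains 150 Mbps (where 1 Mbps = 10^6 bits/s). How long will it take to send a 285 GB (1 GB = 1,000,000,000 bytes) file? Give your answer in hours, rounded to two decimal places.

285 GB = 285,000,000,000 bytes = 2,280,000,000,000 bits
150 Mbps = 150,000,000 bits/s
time = 2,280,000,000,000 / 150,000,000 = 15,200.0000 s
15,200.0000 s / 3600 = 4.22 hours

4.22 hours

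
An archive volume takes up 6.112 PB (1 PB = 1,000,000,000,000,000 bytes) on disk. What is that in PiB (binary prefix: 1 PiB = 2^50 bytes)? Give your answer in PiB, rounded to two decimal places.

5.43 PiB

6.112 PB × 1,000,000,000,000,000 bytes/PB = 6,112,000,000,000,000 bytes
1 PiB = 1,125,899,906,842,624 bytes
6,112,000,000,000,000 / 1,125,899,906,842,624 = 5.43 PiB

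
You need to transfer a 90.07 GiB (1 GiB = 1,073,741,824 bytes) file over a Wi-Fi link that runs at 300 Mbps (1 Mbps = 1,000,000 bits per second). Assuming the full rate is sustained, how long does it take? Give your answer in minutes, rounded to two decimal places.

42.98 minutes

90.07 GiB = 96,711,926,087.68 bytes = 773,695,408,701.44 bits
300 Mbps = 300,000,000 bits/s
time = 773,695,408,701.44 / 300,000,000 = 2,578.985 s
2,578.985 s / 60 = 42.98 minutes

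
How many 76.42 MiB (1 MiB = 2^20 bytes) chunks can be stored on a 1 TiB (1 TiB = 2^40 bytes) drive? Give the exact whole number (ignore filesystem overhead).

13,721

Capacity: 1 TiB = 1,099,511,627,776 bytes
Per item: 76.42 MiB = 80,132,177.92 bytes
⌊1,099,511,627,776 / 80,132,177.92⌋ = 13,721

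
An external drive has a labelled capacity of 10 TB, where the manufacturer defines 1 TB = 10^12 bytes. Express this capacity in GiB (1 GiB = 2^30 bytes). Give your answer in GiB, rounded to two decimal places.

9,313.23 GiB

10 TB = 10 × 10^12 bytes = 10,000,000,000,000 bytes
1 GiB = 2^30 bytes = 1,073,741,824 bytes
10,000,000,000,000 / 1,073,741,824 = 9,313.23 GiB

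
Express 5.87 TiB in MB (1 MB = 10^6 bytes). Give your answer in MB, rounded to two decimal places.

5.87 TiB × 1,099,511,627,776 bytes/TiB = 6,454,133,255,045.12 bytes
1 MB = 10^6 bytes = 1,000,000 bytes
6,454,133,255,045.12 / 1,000,000 = 6,454,133.26 MB

6,454,133.26 MB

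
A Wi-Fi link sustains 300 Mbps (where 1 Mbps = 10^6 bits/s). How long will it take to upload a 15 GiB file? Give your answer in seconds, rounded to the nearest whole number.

15 GiB = 16,106,127,360 bytes = 128,849,018,880 bits
300 Mbps = 300,000,000 bits/s
time = 128,849,018,880 / 300,000,000 = 429 s

429 seconds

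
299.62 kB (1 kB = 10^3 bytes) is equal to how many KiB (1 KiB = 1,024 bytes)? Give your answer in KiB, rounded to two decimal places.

292.60 KiB

299.62 kB × 1,000 bytes/kB = 299,620 bytes
1 KiB = 2^10 bytes = 1,024 bytes
299,620 / 1,024 = 292.60 KiB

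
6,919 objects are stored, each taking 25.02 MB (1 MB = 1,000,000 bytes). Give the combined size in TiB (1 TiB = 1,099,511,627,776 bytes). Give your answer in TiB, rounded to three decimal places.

Total = 6,919 × 25.02 MB = 173113.38 MB
= 173113.38 × 1,000,000 bytes = 173,113,380,000 bytes
1 TiB = 1,099,511,627,776 bytes
173,113,380,000 / 1,099,511,627,776 = 0.157 TiB

0.157 TiB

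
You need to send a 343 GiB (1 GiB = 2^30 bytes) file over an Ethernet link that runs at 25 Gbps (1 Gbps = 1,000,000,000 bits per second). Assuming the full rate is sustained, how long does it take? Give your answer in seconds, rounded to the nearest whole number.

343 GiB = 368,293,445,632 bytes = 2,946,347,565,056 bits
25 Gbps = 25,000,000,000 bits/s
time = 2,946,347,565,056 / 25,000,000,000 = 118 s

118 seconds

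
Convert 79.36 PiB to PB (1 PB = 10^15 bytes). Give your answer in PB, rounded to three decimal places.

79.36 PiB = 79.36 × 2^50 bytes = 89,351,416,607,030,640.64 bytes
1 PB = 10^15 bytes = 1,000,000,000,000,000 bytes
89,351,416,607,030,640.64 / 1,000,000,000,000,000 = 89.351 PB

89.351 PB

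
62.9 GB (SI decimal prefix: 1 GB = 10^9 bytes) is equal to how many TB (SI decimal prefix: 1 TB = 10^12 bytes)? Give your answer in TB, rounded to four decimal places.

62.9 GB = 62.9 × 10^9 bytes = 62,900,000,000 bytes
1 TB = 10^12 bytes = 1,000,000,000,000 bytes
62,900,000,000 / 1,000,000,000,000 = 0.0629 TB

0.0629 TB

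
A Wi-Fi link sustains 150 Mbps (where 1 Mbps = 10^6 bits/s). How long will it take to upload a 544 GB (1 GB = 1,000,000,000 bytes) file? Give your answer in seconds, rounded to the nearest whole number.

29,013 seconds

544 GB = 544,000,000,000 bytes = 4,352,000,000,000 bits
150 Mbps = 150,000,000 bits/s
time = 4,352,000,000,000 / 150,000,000 = 29,013 s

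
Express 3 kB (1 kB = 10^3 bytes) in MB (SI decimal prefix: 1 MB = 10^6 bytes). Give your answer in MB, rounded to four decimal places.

0.0030 MB

3 kB = 3 × 10^3 bytes = 3,000 bytes
1 MB = 1,000,000 bytes
3,000 / 1,000,000 = 0.0030 MB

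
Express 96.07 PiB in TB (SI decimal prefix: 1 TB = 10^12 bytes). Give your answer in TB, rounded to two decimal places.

108,165.20 TB

96.07 PiB × 1,125,899,906,842,624 bytes/PiB = 108,165,204,050,370,887.68 bytes
1 TB = 1,000,000,000,000 bytes
108,165,204,050,370,887.68 / 1,000,000,000,000 = 108,165.20 TB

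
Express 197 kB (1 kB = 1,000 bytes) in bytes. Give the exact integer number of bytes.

197 × 1,000 = 197,000 bytes

197,000 bytes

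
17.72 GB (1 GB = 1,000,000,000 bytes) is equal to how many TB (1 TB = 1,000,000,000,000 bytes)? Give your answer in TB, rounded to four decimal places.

17.72 GB = 17.72 × 10^9 bytes = 17,720,000,000 bytes
1 TB = 10^12 bytes = 1,000,000,000,000 bytes
17,720,000,000 / 1,000,000,000,000 = 0.0177 TB

0.0177 TB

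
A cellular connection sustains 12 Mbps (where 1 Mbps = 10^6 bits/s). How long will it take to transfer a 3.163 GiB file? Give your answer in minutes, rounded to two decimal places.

37.74 minutes

3.163 GiB = 3,396,245,389.312 bytes = 27,169,963,114.496 bits
12 Mbps = 12,000,000 bits/s
time = 27,169,963,114.496 / 12,000,000 = 2,264.164 s
2,264.164 s / 60 = 37.74 minutes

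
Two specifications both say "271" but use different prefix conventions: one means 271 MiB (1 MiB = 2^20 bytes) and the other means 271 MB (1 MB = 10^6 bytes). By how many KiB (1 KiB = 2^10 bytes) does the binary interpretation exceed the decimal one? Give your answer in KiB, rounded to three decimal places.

271 MiB = 271 × 1,048,576 = 284,164,096 bytes
271 MB = 271 × 1,000,000 = 271,000,000 bytes
difference = 13,164,096 bytes
13,164,096 / 1,024 = 12,855.563 KiB

12,855.563 KiB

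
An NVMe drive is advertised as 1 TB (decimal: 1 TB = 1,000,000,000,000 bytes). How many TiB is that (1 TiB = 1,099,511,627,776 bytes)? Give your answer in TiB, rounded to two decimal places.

1 TB × 1,000,000,000,000 bytes/TB = 1,000,000,000,000 bytes
1 TiB = 2^40 bytes = 1,099,511,627,776 bytes
1,000,000,000,000 / 1,099,511,627,776 = 0.91 TiB

0.91 TiB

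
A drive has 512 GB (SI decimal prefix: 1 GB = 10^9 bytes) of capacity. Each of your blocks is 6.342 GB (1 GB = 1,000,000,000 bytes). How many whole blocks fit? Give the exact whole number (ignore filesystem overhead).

Capacity: 512 GB = 512,000,000,000 bytes
Per item: 6.342 GB = 6,342,000,000 bytes
⌊512,000,000,000 / 6,342,000,000⌋ = 80

80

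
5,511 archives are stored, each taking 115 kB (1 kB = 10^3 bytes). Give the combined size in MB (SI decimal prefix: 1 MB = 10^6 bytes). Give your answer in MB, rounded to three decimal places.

Total = 5,511 × 115 kB = 633,765 kB
= 633,765 × 1,000 bytes = 633,765,000 bytes
1 MB = 1,000,000 bytes
633,765,000 / 1,000,000 = 633.765 MB

633.765 MB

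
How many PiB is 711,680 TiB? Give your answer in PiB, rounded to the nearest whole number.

695 PiB

711,680 TiB = 711,680 × 2^40 bytes = 782,500,435,255,623,680 bytes
1 PiB = 2^50 bytes = 1,125,899,906,842,624 bytes
782,500,435,255,623,680 / 1,125,899,906,842,624 = 695 PiB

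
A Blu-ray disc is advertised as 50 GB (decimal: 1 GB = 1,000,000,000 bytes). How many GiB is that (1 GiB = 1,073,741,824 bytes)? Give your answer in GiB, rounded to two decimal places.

46.57 GiB

50 GB × 1,000,000,000 bytes/GB = 50,000,000,000 bytes
1 GiB = 2^30 bytes = 1,073,741,824 bytes
50,000,000,000 / 1,073,741,824 = 46.57 GiB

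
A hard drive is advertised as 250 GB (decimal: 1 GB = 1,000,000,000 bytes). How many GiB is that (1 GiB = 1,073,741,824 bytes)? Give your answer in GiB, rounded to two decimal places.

250 GB = 250 × 10^9 bytes = 250,000,000,000 bytes
1 GiB = 2^30 bytes = 1,073,741,824 bytes
250,000,000,000 / 1,073,741,824 = 232.83 GiB

232.83 GiB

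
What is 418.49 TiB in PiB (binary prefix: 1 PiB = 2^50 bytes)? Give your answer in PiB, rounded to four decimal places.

418.49 TiB = 418.49 × 2^40 bytes = 460,134,621,107,978.24 bytes
1 PiB = 1,125,899,906,842,624 bytes
460,134,621,107,978.24 / 1,125,899,906,842,624 = 0.4087 PiB

0.4087 PiB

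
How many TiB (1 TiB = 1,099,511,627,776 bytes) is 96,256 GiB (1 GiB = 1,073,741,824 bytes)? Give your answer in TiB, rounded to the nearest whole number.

96,256 GiB × 1,073,741,824 bytes/GiB = 103,354,093,010,944 bytes
1 TiB = 2^40 bytes = 1,099,511,627,776 bytes
103,354,093,010,944 / 1,099,511,627,776 = 94 TiB

94 TiB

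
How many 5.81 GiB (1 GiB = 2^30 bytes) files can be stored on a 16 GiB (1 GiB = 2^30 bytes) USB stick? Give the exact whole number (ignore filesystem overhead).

2

Capacity: 16 GiB = 17,179,869,184 bytes
Per item: 5.81 GiB = 6,238,439,997.44 bytes
⌊17,179,869,184 / 6,238,439,997.44⌋ = 2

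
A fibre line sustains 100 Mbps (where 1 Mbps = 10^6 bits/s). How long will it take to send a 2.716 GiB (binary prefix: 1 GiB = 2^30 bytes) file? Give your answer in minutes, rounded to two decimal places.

3.89 minutes

2.716 GiB = 2,916,282,793.984 bytes = 23,330,262,351.872 bits
100 Mbps = 100,000,000 bits/s
time = 23,330,262,351.872 / 100,000,000 = 233.303 s
233.303 s / 60 = 3.89 minutes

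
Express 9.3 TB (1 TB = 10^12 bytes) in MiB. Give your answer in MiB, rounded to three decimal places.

8,869,171.143 MiB

9.3 TB = 9.3 × 10^12 bytes = 9,300,000,000,000 bytes
1 MiB = 2^20 bytes = 1,048,576 bytes
9,300,000,000,000 / 1,048,576 = 8,869,171.143 MiB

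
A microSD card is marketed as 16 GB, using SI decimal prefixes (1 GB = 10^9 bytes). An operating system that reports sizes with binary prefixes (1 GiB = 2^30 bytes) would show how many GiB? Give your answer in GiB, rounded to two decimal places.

14.90 GiB

16 GB × 1,000,000,000 bytes/GB = 16,000,000,000 bytes
1 GiB = 2^30 bytes = 1,073,741,824 bytes
16,000,000,000 / 1,073,741,824 = 14.90 GiB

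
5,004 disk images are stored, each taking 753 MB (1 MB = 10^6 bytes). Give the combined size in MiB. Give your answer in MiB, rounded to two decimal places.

Total = 5,004 × 753 MB = 3,768,012 MB
= 3,768,012 × 1,000,000 bytes = 3,768,012,000,000 bytes
1 MiB = 1,048,576 bytes
3,768,012,000,000 / 1,048,576 = 3,593,456.27 MiB

3,593,456.27 MiB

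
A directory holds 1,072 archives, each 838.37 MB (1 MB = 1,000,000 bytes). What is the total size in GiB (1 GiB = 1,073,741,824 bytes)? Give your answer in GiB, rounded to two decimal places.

837.01 GiB

Total = 1,072 × 838.37 MB = 898732.64 MB
= 898732.64 × 1,000,000 bytes = 898,732,640,000 bytes
1 GiB = 1,073,741,824 bytes
898,732,640,000 / 1,073,741,824 = 837.01 GiB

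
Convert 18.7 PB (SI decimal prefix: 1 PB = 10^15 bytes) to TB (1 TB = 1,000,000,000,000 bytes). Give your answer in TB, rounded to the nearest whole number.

18,700 TB

18.7 PB × 1,000,000,000,000,000 bytes/PB = 18,700,000,000,000,000 bytes
1 TB = 1,000,000,000,000 bytes
18,700,000,000,000,000 / 1,000,000,000,000 = 18,700 TB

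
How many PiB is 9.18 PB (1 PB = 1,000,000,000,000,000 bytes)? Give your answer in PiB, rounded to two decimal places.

9.18 PB = 9.18 × 10^15 bytes = 9,180,000,000,000,000 bytes
1 PiB = 2^50 bytes = 1,125,899,906,842,624 bytes
9,180,000,000,000,000 / 1,125,899,906,842,624 = 8.15 PiB

8.15 PiB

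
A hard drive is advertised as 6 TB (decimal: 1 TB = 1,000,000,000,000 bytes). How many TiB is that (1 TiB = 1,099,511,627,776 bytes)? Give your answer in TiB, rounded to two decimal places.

5.46 TiB

6 TB × 1,000,000,000,000 bytes/TB = 6,000,000,000,000 bytes
1 TiB = 1,099,511,627,776 bytes
6,000,000,000,000 / 1,099,511,627,776 = 5.46 TiB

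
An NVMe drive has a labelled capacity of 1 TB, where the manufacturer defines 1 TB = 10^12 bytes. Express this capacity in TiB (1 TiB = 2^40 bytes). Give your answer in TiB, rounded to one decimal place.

0.9 TiB

1 TB × 1,000,000,000,000 bytes/TB = 1,000,000,000,000 bytes
1 TiB = 2^40 bytes = 1,099,511,627,776 bytes
1,000,000,000,000 / 1,099,511,627,776 = 0.9 TiB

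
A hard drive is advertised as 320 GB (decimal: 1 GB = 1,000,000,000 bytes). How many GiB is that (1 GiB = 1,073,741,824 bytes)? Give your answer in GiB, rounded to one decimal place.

298.0 GiB

320 GB × 1,000,000,000 bytes/GB = 320,000,000,000 bytes
1 GiB = 1,073,741,824 bytes
320,000,000,000 / 1,073,741,824 = 298.0 GiB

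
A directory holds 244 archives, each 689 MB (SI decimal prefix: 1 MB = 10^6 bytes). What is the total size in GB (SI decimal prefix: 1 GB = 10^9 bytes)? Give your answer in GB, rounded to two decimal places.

168.12 GB

Total = 244 × 689 MB = 168,116 MB
= 168,116 × 1,000,000 bytes = 168,116,000,000 bytes
1 GB = 1,000,000,000 bytes
168,116,000,000 / 1,000,000,000 = 168.12 GB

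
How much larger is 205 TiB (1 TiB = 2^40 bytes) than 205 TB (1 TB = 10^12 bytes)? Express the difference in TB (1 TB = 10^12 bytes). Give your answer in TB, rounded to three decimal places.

205 TiB = 205 × 1,099,511,627,776 = 225,399,883,694,080 bytes
205 TB = 205 × 1,000,000,000,000 = 205,000,000,000,000 bytes
difference = 20,399,883,694,080 bytes
20,399,883,694,080 / 1,000,000,000,000 = 20.400 TB

20.400 TB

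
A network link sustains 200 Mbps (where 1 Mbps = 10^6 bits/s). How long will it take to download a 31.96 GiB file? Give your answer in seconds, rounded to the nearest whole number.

31.96 GiB = 34,316,788,695.04 bytes = 274,534,309,560.32 bits
200 Mbps = 200,000,000 bits/s
time = 274,534,309,560.32 / 200,000,000 = 1,373 s

1,373 seconds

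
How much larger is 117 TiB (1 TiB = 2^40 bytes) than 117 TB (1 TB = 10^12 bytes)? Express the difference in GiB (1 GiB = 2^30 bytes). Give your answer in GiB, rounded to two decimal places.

10,843.26 GiB

117 TiB = 117 × 1,099,511,627,776 = 128,642,860,449,792 bytes
117 TB = 117 × 1,000,000,000,000 = 117,000,000,000,000 bytes
difference = 11,642,860,449,792 bytes
11,642,860,449,792 / 1,073,741,824 = 10,843.26 GiB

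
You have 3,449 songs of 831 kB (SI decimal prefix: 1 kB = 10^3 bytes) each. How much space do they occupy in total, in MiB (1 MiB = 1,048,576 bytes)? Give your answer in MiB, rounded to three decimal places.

Total = 3,449 × 831 kB = 2,866,119 kB
= 2,866,119 × 1,000 bytes = 2,866,119,000 bytes
1 MiB = 1,048,576 bytes
2,866,119,000 / 1,048,576 = 2,733.344 MiB

2,733.344 MiB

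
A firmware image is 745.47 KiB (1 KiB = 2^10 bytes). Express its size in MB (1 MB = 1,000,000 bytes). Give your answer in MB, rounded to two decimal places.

0.76 MB

745.47 KiB = 745.47 × 2^10 bytes = 763,361.28 bytes
1 MB = 1,000,000 bytes
763,361.28 / 1,000,000 = 0.76 MB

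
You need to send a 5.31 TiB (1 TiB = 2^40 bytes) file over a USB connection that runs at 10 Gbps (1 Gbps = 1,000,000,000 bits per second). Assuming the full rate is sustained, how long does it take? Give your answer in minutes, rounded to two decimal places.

5.31 TiB = 5,838,406,743,490.56 bytes = 46,707,253,947,924.48 bits
10 Gbps = 10,000,000,000 bits/s
time = 46,707,253,947,924.48 / 10,000,000,000 = 4,670.725 s
4,670.725 s / 60 = 77.85 minutes

77.85 minutes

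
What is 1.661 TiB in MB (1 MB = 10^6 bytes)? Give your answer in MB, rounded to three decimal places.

1.661 TiB = 1.661 × 2^40 bytes = 1,826,288,813,735.936 bytes
1 MB = 1,000,000 bytes
1,826,288,813,735.936 / 1,000,000 = 1,826,288.814 MB

1,826,288.814 MB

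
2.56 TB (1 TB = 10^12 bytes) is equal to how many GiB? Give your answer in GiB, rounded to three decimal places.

2.56 TB × 1,000,000,000,000 bytes/TB = 2,560,000,000,000 bytes
1 GiB = 2^30 bytes = 1,073,741,824 bytes
2,560,000,000,000 / 1,073,741,824 = 2,384.186 GiB

2,384.186 GiB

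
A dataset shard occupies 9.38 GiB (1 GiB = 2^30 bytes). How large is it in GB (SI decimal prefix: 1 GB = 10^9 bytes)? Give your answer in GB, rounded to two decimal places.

10.07 GB

9.38 GiB = 9.38 × 2^30 bytes = 10,071,698,309.12 bytes
1 GB = 1,000,000,000 bytes
10,071,698,309.12 / 1,000,000,000 = 10.07 GB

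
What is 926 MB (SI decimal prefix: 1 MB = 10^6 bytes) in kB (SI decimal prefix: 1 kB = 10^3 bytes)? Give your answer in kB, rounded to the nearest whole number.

926,000 kB

926 MB = 926 × 10^6 bytes = 926,000,000 bytes
1 kB = 10^3 bytes = 1,000 bytes
926,000,000 / 1,000 = 926,000 kB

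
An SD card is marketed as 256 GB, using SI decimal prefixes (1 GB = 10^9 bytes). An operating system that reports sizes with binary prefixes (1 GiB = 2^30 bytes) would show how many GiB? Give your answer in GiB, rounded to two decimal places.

238.42 GiB

256 GB = 256 × 10^9 bytes = 256,000,000,000 bytes
1 GiB = 2^30 bytes = 1,073,741,824 bytes
256,000,000,000 / 1,073,741,824 = 238.42 GiB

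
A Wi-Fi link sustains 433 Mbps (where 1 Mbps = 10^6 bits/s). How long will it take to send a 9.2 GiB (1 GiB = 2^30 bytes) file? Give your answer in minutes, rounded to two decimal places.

9.2 GiB = 9,878,424,780.8 bytes = 79,027,398,246.4 bits
433 Mbps = 433,000,000 bits/s
time = 79,027,398,246.4 / 433,000,000 = 182.511 s
182.511 s / 60 = 3.04 minutes

3.04 minutes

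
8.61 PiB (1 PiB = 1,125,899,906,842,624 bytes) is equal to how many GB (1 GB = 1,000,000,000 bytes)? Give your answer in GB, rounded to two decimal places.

8.61 PiB = 8.61 × 2^50 bytes = 9,693,998,197,914,992.64 bytes
1 GB = 10^9 bytes = 1,000,000,000 bytes
9,693,998,197,914,992.64 / 1,000,000,000 = 9,693,998.20 GB

9,693,998.20 GB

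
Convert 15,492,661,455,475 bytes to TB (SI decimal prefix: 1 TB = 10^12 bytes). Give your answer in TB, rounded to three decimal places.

15,492,661,455,475 bytes given.
1 TB = 10^12 bytes = 1,000,000,000,000 bytes
15,492,661,455,475 / 1,000,000,000,000 = 15.493 TB

15.493 TB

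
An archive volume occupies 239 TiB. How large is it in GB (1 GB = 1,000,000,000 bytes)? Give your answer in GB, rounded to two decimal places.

262,783.28 GB

239 TiB = 239 × 2^40 bytes = 262,783,279,038,464 bytes
1 GB = 1,000,000,000 bytes
262,783,279,038,464 / 1,000,000,000 = 262,783.28 GB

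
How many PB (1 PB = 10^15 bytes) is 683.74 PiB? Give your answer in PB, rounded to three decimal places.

769.823 PB

683.74 PiB = 683.74 × 2^50 bytes = 769,822,802,304,575,733.76 bytes
1 PB = 10^15 bytes = 1,000,000,000,000,000 bytes
769,822,802,304,575,733.76 / 1,000,000,000,000,000 = 769.823 PB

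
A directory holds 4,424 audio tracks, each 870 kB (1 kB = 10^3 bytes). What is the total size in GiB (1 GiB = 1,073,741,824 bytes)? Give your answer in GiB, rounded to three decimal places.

Total = 4,424 × 870 kB = 3,848,880 kB
= 3,848,880 × 1,000 bytes = 3,848,880,000 bytes
1 GiB = 1,073,741,824 bytes
3,848,880,000 / 1,073,741,824 = 3.585 GiB

3.585 GiB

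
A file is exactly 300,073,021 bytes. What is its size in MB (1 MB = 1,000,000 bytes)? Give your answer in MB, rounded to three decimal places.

300.073 MB

300,073,021 bytes given.
1 MB = 10^6 bytes = 1,000,000 bytes
300,073,021 / 1,000,000 = 300.073 MB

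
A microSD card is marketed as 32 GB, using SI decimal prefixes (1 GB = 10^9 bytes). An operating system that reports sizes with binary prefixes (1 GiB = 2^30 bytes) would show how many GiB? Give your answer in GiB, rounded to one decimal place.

32 GB = 32 × 10^9 bytes = 32,000,000,000 bytes
1 GiB = 1,073,741,824 bytes
32,000,000,000 / 1,073,741,824 = 29.8 GiB

29.8 GiB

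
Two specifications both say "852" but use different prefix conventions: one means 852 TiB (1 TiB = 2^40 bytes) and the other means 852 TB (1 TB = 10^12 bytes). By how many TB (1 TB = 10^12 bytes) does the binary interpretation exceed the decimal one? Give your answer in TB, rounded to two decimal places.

852 TiB = 852 × 1,099,511,627,776 = 936,783,906,865,152 bytes
852 TB = 852 × 1,000,000,000,000 = 852,000,000,000,000 bytes
difference = 84,783,906,865,152 bytes
84,783,906,865,152 / 1,000,000,000,000 = 84.78 TB

84.78 TB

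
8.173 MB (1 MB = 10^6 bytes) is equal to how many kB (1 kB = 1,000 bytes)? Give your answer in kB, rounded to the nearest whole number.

8,173 kB

8.173 MB × 1,000,000 bytes/MB = 8,173,000 bytes
1 kB = 10^3 bytes = 1,000 bytes
8,173,000 / 1,000 = 8,173 kB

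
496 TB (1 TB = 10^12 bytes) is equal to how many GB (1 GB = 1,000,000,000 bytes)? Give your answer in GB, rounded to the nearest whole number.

496,000 GB

496 TB = 496 × 10^12 bytes = 496,000,000,000,000 bytes
1 GB = 10^9 bytes = 1,000,000,000 bytes
496,000,000,000,000 / 1,000,000,000 = 496,000 GB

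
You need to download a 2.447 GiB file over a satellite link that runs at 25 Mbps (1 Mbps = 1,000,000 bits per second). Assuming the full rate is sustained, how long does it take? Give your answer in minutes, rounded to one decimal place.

2.447 GiB = 2,627,446,243.328 bytes = 21,019,569,946.624 bits
25 Mbps = 25,000,000 bits/s
time = 21,019,569,946.624 / 25,000,000 = 840.78 s
840.78 s / 60 = 14.0 minutes

14.0 minutes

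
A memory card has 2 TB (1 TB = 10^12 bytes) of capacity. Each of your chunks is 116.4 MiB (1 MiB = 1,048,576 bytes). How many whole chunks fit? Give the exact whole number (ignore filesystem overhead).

16,386

Capacity: 2 TB = 2,000,000,000,000 bytes
Per item: 116.4 MiB = 122,054,246.4 bytes
⌊2,000,000,000,000 / 122,054,246.4⌋ = 16,386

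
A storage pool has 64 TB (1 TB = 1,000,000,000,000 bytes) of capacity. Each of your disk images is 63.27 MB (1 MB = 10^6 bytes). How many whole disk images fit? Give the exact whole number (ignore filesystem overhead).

Capacity: 64 TB = 64,000,000,000,000 bytes
Per item: 63.27 MB = 63,270,000 bytes
⌊64,000,000,000,000 / 63,270,000⌋ = 1,011,537

1,011,537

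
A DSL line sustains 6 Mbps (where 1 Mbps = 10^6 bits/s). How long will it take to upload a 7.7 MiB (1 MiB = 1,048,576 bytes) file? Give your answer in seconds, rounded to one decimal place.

7.7 MiB = 8,074,035.2 bytes = 64,592,281.6 bits
6 Mbps = 6,000,000 bits/s
time = 64,592,281.6 / 6,000,000 = 10.8 s

10.8 seconds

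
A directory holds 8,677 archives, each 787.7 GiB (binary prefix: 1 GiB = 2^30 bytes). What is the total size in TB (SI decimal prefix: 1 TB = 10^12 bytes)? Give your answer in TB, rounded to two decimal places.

Total = 8,677 × 787.7 GiB = 6834872.9 GiB
= 6834872.9 × 1,073,741,824 bytes = 7,338,888,894,454,169.6 bytes
1 TB = 1,000,000,000,000 bytes
7,338,888,894,454,169.6 / 1,000,000,000,000 = 7,338.89 TB

7,338.89 TB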